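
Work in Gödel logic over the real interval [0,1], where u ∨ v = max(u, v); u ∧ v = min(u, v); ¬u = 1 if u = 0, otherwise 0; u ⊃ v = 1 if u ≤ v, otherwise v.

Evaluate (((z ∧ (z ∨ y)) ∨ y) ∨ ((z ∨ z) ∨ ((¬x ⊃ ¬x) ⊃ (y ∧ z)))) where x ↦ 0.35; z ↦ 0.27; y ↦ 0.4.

(z ∨ y) = max(0.27, 0.4) = 0.4
(z ∧ (z ∨ y)) = min(0.27, 0.4) = 0.27
((z ∧ (z ∨ y)) ∨ y) = max(0.27, 0.4) = 0.4
(z ∨ z) = max(0.27, 0.27) = 0.27
¬x: Gödel ¬ of 0.35 = 0 (operand ≠ 0)
¬x: Gödel ¬ of 0.35 = 0 (operand ≠ 0)
(¬x ⊃ ¬x): 0 ≤ 0, so result = 1
(y ∧ z) = min(0.4, 0.27) = 0.27
((¬x ⊃ ¬x) ⊃ (y ∧ z)): 1 > 0.27, so result = 0.27
((z ∨ z) ∨ ((¬x ⊃ ¬x) ⊃ (y ∧ z))) = max(0.27, 0.27) = 0.27
(((z ∧ (z ∨ y)) ∨ y) ∨ ((z ∨ z) ∨ ((¬x ⊃ ¬x) ⊃ (y ∧ z)))) = max(0.4, 0.27) = 0.4

0.40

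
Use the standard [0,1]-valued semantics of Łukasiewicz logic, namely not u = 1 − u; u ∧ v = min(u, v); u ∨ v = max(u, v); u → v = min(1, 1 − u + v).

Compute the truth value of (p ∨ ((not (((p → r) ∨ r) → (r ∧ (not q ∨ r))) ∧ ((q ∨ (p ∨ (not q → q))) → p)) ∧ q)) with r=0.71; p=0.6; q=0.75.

(p → r): min(1, 1 − 0.6 + 0.71) = 1
((p → r) ∨ r) = max(1, 0.71) = 1
not q: Łukasiewicz ¬ gives 1 − 0.75 = 0.25
(not q ∨ r) = max(0.25, 0.71) = 0.71
(r ∧ (not q ∨ r)) = min(0.71, 0.71) = 0.71
(((p → r) ∨ r) → (r ∧ (not q ∨ r))): min(1, 1 − 1 + 0.71) = 0.71
not (((p → r) ∨ r) → (r ∧ (not q ∨ r))): Łukasiewicz ¬ gives 1 − 0.71 = 0.29
not q: Łukasiewicz ¬ gives 1 − 0.75 = 0.25
(not q → q): min(1, 1 − 0.25 + 0.75) = 1
(p ∨ (not q → q)) = max(0.6, 1) = 1
(q ∨ (p ∨ (not q → q))) = max(0.75, 1) = 1
((q ∨ (p ∨ (not q → q))) → p): min(1, 1 − 1 + 0.6) = 0.6
(not (((p → r) ∨ r) → (r ∧ (not q ∨ r))) ∧ ((q ∨ (p ∨ (not q → q))) → p)) = min(0.29, 0.6) = 0.29
((not (((p → r) ∨ r) → (r ∧ (not q ∨ r))) ∧ ((q ∨ (p ∨ (not q → q))) → p)) ∧ q) = min(0.29, 0.75) = 0.29
(p ∨ ((not (((p → r) ∨ r) → (r ∧ (not q ∨ r))) ∧ ((q ∨ (p ∨ (not q → q))) → p)) ∧ q)) = max(0.6, 0.29) = 0.6

0.60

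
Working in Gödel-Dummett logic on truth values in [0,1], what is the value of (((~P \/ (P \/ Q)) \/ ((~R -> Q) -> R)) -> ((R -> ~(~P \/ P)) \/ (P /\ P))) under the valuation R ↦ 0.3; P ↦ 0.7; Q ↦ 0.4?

1.00

~P: Gödel ¬ of 0.7 = 0 (operand ≠ 0)
(P \/ Q) = max(0.7, 0.4) = 0.7
(~P \/ (P \/ Q)) = max(0, 0.7) = 0.7
~R: Gödel ¬ of 0.3 = 0 (operand ≠ 0)
(~R -> Q): 0 ≤ 0.4, so result = 1
((~R -> Q) -> R): 1 > 0.3, so result = 0.3
((~P \/ (P \/ Q)) \/ ((~R -> Q) -> R)) = max(0.7, 0.3) = 0.7
~P: Gödel ¬ of 0.7 = 0 (operand ≠ 0)
(~P \/ P) = max(0, 0.7) = 0.7
~(~P \/ P): Gödel ¬ of 0.7 = 0 (operand ≠ 0)
(R -> ~(~P \/ P)): 0.3 > 0, so result = 0
(P /\ P) = min(0.7, 0.7) = 0.7
((R -> ~(~P \/ P)) \/ (P /\ P)) = max(0, 0.7) = 0.7
(((~P \/ (P \/ Q)) \/ ((~R -> Q) -> R)) -> ((R -> ~(~P \/ P)) \/ (P /\ P))): 0.7 ≤ 0.7, so result = 1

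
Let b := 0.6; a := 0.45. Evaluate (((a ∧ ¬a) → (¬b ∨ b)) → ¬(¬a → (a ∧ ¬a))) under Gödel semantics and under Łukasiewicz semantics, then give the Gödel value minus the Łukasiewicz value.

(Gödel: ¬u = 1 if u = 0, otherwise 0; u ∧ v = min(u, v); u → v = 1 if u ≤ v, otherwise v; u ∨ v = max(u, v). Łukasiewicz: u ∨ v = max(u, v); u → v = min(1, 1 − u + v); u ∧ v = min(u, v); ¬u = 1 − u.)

Gödel evaluation:
  ¬a: Gödel ¬ of 0.45 = 0 (operand ≠ 0)
  (a ∧ ¬a) = min(0.45, 0) = 0
  ¬b: Gödel ¬ of 0.6 = 0 (operand ≠ 0)
  (¬b ∨ b) = max(0, 0.6) = 0.6
  ((a ∧ ¬a) → (¬b ∨ b)): 0 ≤ 0.6, so result = 1
  ¬a: Gödel ¬ of 0.45 = 0 (operand ≠ 0)
  ¬a: Gödel ¬ of 0.45 = 0 (operand ≠ 0)
  (a ∧ ¬a) = min(0.45, 0) = 0
  (¬a → (a ∧ ¬a)): 0 ≤ 0, so result = 1
  ¬(¬a → (a ∧ ¬a)): Gödel ¬ of 1 = 0 (operand ≠ 0)
  (((a ∧ ¬a) → (¬b ∨ b)) → ¬(¬a → (a ∧ ¬a))): 1 > 0, so result = 0
  Gödel value = 0
Łukasiewicz evaluation:
  ¬a: Łukasiewicz ¬ gives 1 − 0.45 = 0.55
  (a ∧ ¬a) = min(0.45, 0.55) = 0.45
  ¬b: Łukasiewicz ¬ gives 1 − 0.6 = 0.4
  (¬b ∨ b) = max(0.4, 0.6) = 0.6
  ((a ∧ ¬a) → (¬b ∨ b)): min(1, 1 − 0.45 + 0.6) = 1
  ¬a: Łukasiewicz ¬ gives 1 − 0.45 = 0.55
  ¬a: Łukasiewicz ¬ gives 1 − 0.45 = 0.55
  (a ∧ ¬a) = min(0.45, 0.55) = 0.45
  (¬a → (a ∧ ¬a)): min(1, 1 − 0.55 + 0.45) = 0.9
  ¬(¬a → (a ∧ ¬a)): Łukasiewicz ¬ gives 1 − 0.9 = 0.1
  (((a ∧ ¬a) → (¬b ∨ b)) → ¬(¬a → (a ∧ ¬a))): min(1, 1 − 1 + 0.1) = 0.1
  Łukasiewicz value = 0.1
Difference: 0 − 0.1 = -0.10

-0.10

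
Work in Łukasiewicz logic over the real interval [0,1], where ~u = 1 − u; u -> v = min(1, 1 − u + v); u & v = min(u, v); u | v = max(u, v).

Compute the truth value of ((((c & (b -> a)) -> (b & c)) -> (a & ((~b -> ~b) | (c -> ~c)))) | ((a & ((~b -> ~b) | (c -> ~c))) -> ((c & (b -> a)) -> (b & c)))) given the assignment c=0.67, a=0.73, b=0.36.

1.00

(b -> a): min(1, 1 − 0.36 + 0.73) = 1
(c & (b -> a)) = min(0.67, 1) = 0.67
(b & c) = min(0.36, 0.67) = 0.36
((c & (b -> a)) -> (b & c)): min(1, 1 − 0.67 + 0.36) = 0.69
~b: Łukasiewicz ¬ gives 1 − 0.36 = 0.64
~b: Łukasiewicz ¬ gives 1 − 0.36 = 0.64
(~b -> ~b): min(1, 1 − 0.64 + 0.64) = 1
~c: Łukasiewicz ¬ gives 1 − 0.67 = 0.33
(c -> ~c): min(1, 1 − 0.67 + 0.33) = 0.66
((~b -> ~b) | (c -> ~c)) = max(1, 0.66) = 1
(a & ((~b -> ~b) | (c -> ~c))) = min(0.73, 1) = 0.73
(((c & (b -> a)) -> (b & c)) -> (a & ((~b -> ~b) | (c -> ~c)))): min(1, 1 − 0.69 + 0.73) = 1
~b: Łukasiewicz ¬ gives 1 − 0.36 = 0.64
~b: Łukasiewicz ¬ gives 1 − 0.36 = 0.64
(~b -> ~b): min(1, 1 − 0.64 + 0.64) = 1
~c: Łukasiewicz ¬ gives 1 − 0.67 = 0.33
(c -> ~c): min(1, 1 − 0.67 + 0.33) = 0.66
((~b -> ~b) | (c -> ~c)) = max(1, 0.66) = 1
(a & ((~b -> ~b) | (c -> ~c))) = min(0.73, 1) = 0.73
(b -> a): min(1, 1 − 0.36 + 0.73) = 1
(c & (b -> a)) = min(0.67, 1) = 0.67
(b & c) = min(0.36, 0.67) = 0.36
((c & (b -> a)) -> (b & c)): min(1, 1 − 0.67 + 0.36) = 0.69
((a & ((~b -> ~b) | (c -> ~c))) -> ((c & (b -> a)) -> (b & c))): min(1, 1 − 0.73 + 0.69) = 0.96
((((c & (b -> a)) -> (b & c)) -> (a & ((~b -> ~b) | (c -> ~c)))) | ((a & ((~b -> ~b) | (c -> ~c))) -> ((c & (b -> a)) -> (b & c)))) = max(1, 0.96) = 1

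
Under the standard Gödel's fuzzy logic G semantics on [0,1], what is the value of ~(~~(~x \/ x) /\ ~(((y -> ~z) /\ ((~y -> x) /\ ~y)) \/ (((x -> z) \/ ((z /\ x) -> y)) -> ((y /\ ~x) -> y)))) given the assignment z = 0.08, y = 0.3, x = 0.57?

1.00

~x: Gödel ¬ of 0.57 = 0 (operand ≠ 0)
(~x \/ x) = max(0, 0.57) = 0.57
~(~x \/ x): Gödel ¬ of 0.57 = 0 (operand ≠ 0)
~~(~x \/ x): Gödel ¬ of 0 = 1 (operand is 0)
~z: Gödel ¬ of 0.08 = 0 (operand ≠ 0)
(y -> ~z): 0.3 > 0, so result = 0
~y: Gödel ¬ of 0.3 = 0 (operand ≠ 0)
(~y -> x): 0 ≤ 0.57, so result = 1
~y: Gödel ¬ of 0.3 = 0 (operand ≠ 0)
((~y -> x) /\ ~y) = min(1, 0) = 0
((y -> ~z) /\ ((~y -> x) /\ ~y)) = min(0, 0) = 0
(x -> z): 0.57 > 0.08, so result = 0.08
(z /\ x) = min(0.08, 0.57) = 0.08
((z /\ x) -> y): 0.08 ≤ 0.3, so result = 1
((x -> z) \/ ((z /\ x) -> y)) = max(0.08, 1) = 1
~x: Gödel ¬ of 0.57 = 0 (operand ≠ 0)
(y /\ ~x) = min(0.3, 0) = 0
((y /\ ~x) -> y): 0 ≤ 0.3, so result = 1
(((x -> z) \/ ((z /\ x) -> y)) -> ((y /\ ~x) -> y)): 1 ≤ 1, so result = 1
(((y -> ~z) /\ ((~y -> x) /\ ~y)) \/ (((x -> z) \/ ((z /\ x) -> y)) -> ((y /\ ~x) -> y))) = max(0, 1) = 1
~(((y -> ~z) /\ ((~y -> x) /\ ~y)) \/ (((x -> z) \/ ((z /\ x) -> y)) -> ((y /\ ~x) -> y))): Gödel ¬ of 1 = 0 (operand ≠ 0)
(~~(~x \/ x) /\ ~(((y -> ~z) /\ ((~y -> x) /\ ~y)) \/ (((x -> z) \/ ((z /\ x) -> y)) -> ((y /\ ~x) -> y)))) = min(1, 0) = 0
~(~~(~x \/ x) /\ ~(((y -> ~z) /\ ((~y -> x) /\ ~y)) \/ (((x -> z) \/ ((z /\ x) -> y)) -> ((y /\ ~x) -> y)))): Gödel ¬ of 0 = 1 (operand is 0)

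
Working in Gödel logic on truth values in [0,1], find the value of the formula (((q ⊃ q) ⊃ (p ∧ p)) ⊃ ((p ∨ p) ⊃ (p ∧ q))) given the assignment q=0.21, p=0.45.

0.21

(q ⊃ q): 0.21 ≤ 0.21, so result = 1
(p ∧ p) = min(0.45, 0.45) = 0.45
((q ⊃ q) ⊃ (p ∧ p)): 1 > 0.45, so result = 0.45
(p ∨ p) = max(0.45, 0.45) = 0.45
(p ∧ q) = min(0.45, 0.21) = 0.21
((p ∨ p) ⊃ (p ∧ q)): 0.45 > 0.21, so result = 0.21
(((q ⊃ q) ⊃ (p ∧ p)) ⊃ ((p ∨ p) ⊃ (p ∧ q))): 0.45 > 0.21, so result = 0.21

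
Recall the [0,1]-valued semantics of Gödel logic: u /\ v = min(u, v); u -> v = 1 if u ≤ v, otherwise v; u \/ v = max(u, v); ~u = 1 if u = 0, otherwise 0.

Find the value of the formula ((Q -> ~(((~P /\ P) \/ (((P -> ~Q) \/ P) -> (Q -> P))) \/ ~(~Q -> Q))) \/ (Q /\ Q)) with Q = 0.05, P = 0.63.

0.05

~P: Gödel ¬ of 0.63 = 0 (operand ≠ 0)
(~P /\ P) = min(0, 0.63) = 0
~Q: Gödel ¬ of 0.05 = 0 (operand ≠ 0)
(P -> ~Q): 0.63 > 0, so result = 0
((P -> ~Q) \/ P) = max(0, 0.63) = 0.63
(Q -> P): 0.05 ≤ 0.63, so result = 1
(((P -> ~Q) \/ P) -> (Q -> P)): 0.63 ≤ 1, so result = 1
((~P /\ P) \/ (((P -> ~Q) \/ P) -> (Q -> P))) = max(0, 1) = 1
~Q: Gödel ¬ of 0.05 = 0 (operand ≠ 0)
(~Q -> Q): 0 ≤ 0.05, so result = 1
~(~Q -> Q): Gödel ¬ of 1 = 0 (operand ≠ 0)
(((~P /\ P) \/ (((P -> ~Q) \/ P) -> (Q -> P))) \/ ~(~Q -> Q)) = max(1, 0) = 1
~(((~P /\ P) \/ (((P -> ~Q) \/ P) -> (Q -> P))) \/ ~(~Q -> Q)): Gödel ¬ of 1 = 0 (operand ≠ 0)
(Q -> ~(((~P /\ P) \/ (((P -> ~Q) \/ P) -> (Q -> P))) \/ ~(~Q -> Q))): 0.05 > 0, so result = 0
(Q /\ Q) = min(0.05, 0.05) = 0.05
((Q -> ~(((~P /\ P) \/ (((P -> ~Q) \/ P) -> (Q -> P))) \/ ~(~Q -> Q))) \/ (Q /\ Q)) = max(0, 0.05) = 0.05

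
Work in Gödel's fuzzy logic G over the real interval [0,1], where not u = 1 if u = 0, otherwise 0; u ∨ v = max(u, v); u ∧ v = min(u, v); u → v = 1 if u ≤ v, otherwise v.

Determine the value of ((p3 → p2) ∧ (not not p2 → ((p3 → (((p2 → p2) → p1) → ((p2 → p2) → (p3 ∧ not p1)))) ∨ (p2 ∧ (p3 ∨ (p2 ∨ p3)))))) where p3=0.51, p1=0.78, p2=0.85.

(p3 → p2): 0.51 ≤ 0.85, so result = 1
not p2: Gödel ¬ of 0.85 = 0 (operand ≠ 0)
not not p2: Gödel ¬ of 0 = 1 (operand is 0)
(p2 → p2): 0.85 ≤ 0.85, so result = 1
((p2 → p2) → p1): 1 > 0.78, so result = 0.78
(p2 → p2): 0.85 ≤ 0.85, so result = 1
not p1: Gödel ¬ of 0.78 = 0 (operand ≠ 0)
(p3 ∧ not p1) = min(0.51, 0) = 0
((p2 → p2) → (p3 ∧ not p1)): 1 > 0, so result = 0
(((p2 → p2) → p1) → ((p2 → p2) → (p3 ∧ not p1))): 0.78 > 0, so result = 0
(p3 → (((p2 → p2) → p1) → ((p2 → p2) → (p3 ∧ not p1)))): 0.51 > 0, so result = 0
(p2 ∨ p3) = max(0.85, 0.51) = 0.85
(p3 ∨ (p2 ∨ p3)) = max(0.51, 0.85) = 0.85
(p2 ∧ (p3 ∨ (p2 ∨ p3))) = min(0.85, 0.85) = 0.85
((p3 → (((p2 → p2) → p1) → ((p2 → p2) → (p3 ∧ not p1)))) ∨ (p2 ∧ (p3 ∨ (p2 ∨ p3)))) = max(0, 0.85) = 0.85
(not not p2 → ((p3 → (((p2 → p2) → p1) → ((p2 → p2) → (p3 ∧ not p1)))) ∨ (p2 ∧ (p3 ∨ (p2 ∨ p3))))): 1 > 0.85, so result = 0.85
((p3 → p2) ∧ (not not p2 → ((p3 → (((p2 → p2) → p1) → ((p2 → p2) → (p3 ∧ not p1)))) ∨ (p2 ∧ (p3 ∨ (p2 ∨ p3)))))) = min(1, 0.85) = 0.85

0.85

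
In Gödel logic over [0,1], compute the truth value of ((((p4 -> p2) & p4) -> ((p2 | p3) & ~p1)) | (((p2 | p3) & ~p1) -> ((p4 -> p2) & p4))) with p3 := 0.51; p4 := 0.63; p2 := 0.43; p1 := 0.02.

1.00

(p4 -> p2): 0.63 > 0.43, so result = 0.43
((p4 -> p2) & p4) = min(0.43, 0.63) = 0.43
(p2 | p3) = max(0.43, 0.51) = 0.51
~p1: Gödel ¬ of 0.02 = 0 (operand ≠ 0)
((p2 | p3) & ~p1) = min(0.51, 0) = 0
(((p4 -> p2) & p4) -> ((p2 | p3) & ~p1)): 0.43 > 0, so result = 0
(p2 | p3) = max(0.43, 0.51) = 0.51
~p1: Gödel ¬ of 0.02 = 0 (operand ≠ 0)
((p2 | p3) & ~p1) = min(0.51, 0) = 0
(p4 -> p2): 0.63 > 0.43, so result = 0.43
((p4 -> p2) & p4) = min(0.43, 0.63) = 0.43
(((p2 | p3) & ~p1) -> ((p4 -> p2) & p4)): 0 ≤ 0.43, so result = 1
((((p4 -> p2) & p4) -> ((p2 | p3) & ~p1)) | (((p2 | p3) & ~p1) -> ((p4 -> p2) & p4))) = max(0, 1) = 1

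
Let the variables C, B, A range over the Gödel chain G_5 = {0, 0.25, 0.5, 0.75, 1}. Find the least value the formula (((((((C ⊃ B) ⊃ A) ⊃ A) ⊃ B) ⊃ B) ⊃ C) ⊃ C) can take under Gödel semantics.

0.25

The minimum is attained at C = 0.25, B = 0, A = 0:
  (C ⊃ B): 0.25 > 0, so result = 0
  ((C ⊃ B) ⊃ A): 0 ≤ 0, so result = 1
  (((C ⊃ B) ⊃ A) ⊃ A): 1 > 0, so result = 0
  ((((C ⊃ B) ⊃ A) ⊃ A) ⊃ B): 0 ≤ 0, so result = 1
  (((((C ⊃ B) ⊃ A) ⊃ A) ⊃ B) ⊃ B): 1 > 0, so result = 0
  ((((((C ⊃ B) ⊃ A) ⊃ A) ⊃ B) ⊃ B) ⊃ C): 0 ≤ 0.25, so result = 1
  (((((((C ⊃ B) ⊃ A) ⊃ A) ⊃ B) ⊃ B) ⊃ C) ⊃ C): 1 > 0.25, so result = 0.25
Checking all 125 assignments confirms none give a value below 0.25.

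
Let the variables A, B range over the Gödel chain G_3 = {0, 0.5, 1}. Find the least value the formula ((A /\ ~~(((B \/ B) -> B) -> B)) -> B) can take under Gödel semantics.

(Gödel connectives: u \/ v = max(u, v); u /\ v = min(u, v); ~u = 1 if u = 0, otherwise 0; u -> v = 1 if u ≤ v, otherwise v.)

0.50

The minimum is attained at A = 1, B = 0.5:
  (B \/ B) = max(0.5, 0.5) = 0.5
  ((B \/ B) -> B): 0.5 ≤ 0.5, so result = 1
  (((B \/ B) -> B) -> B): 1 > 0.5, so result = 0.5
  ~(((B \/ B) -> B) -> B): Gödel ¬ of 0.5 = 0 (operand ≠ 0)
  ~~(((B \/ B) -> B) -> B): Gödel ¬ of 0 = 1 (operand is 0)
  (A /\ ~~(((B \/ B) -> B) -> B)) = min(1, 1) = 1
  ((A /\ ~~(((B \/ B) -> B) -> B)) -> B): 1 > 0.5, so result = 0.5
Checking all 9 assignments confirms none give a value below 0.50.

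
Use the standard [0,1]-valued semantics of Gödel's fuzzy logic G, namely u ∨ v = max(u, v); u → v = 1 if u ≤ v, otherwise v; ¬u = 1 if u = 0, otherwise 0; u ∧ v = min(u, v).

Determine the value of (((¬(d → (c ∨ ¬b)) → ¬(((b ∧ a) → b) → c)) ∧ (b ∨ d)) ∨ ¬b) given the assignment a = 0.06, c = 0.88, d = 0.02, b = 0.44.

0.44

¬b: Gödel ¬ of 0.44 = 0 (operand ≠ 0)
(c ∨ ¬b) = max(0.88, 0) = 0.88
(d → (c ∨ ¬b)): 0.02 ≤ 0.88, so result = 1
¬(d → (c ∨ ¬b)): Gödel ¬ of 1 = 0 (operand ≠ 0)
(b ∧ a) = min(0.44, 0.06) = 0.06
((b ∧ a) → b): 0.06 ≤ 0.44, so result = 1
(((b ∧ a) → b) → c): 1 > 0.88, so result = 0.88
¬(((b ∧ a) → b) → c): Gödel ¬ of 0.88 = 0 (operand ≠ 0)
(¬(d → (c ∨ ¬b)) → ¬(((b ∧ a) → b) → c)): 0 ≤ 0, so result = 1
(b ∨ d) = max(0.44, 0.02) = 0.44
((¬(d → (c ∨ ¬b)) → ¬(((b ∧ a) → b) → c)) ∧ (b ∨ d)) = min(1, 0.44) = 0.44
¬b: Gödel ¬ of 0.44 = 0 (operand ≠ 0)
(((¬(d → (c ∨ ¬b)) → ¬(((b ∧ a) → b) → c)) ∧ (b ∨ d)) ∨ ¬b) = max(0.44, 0) = 0.44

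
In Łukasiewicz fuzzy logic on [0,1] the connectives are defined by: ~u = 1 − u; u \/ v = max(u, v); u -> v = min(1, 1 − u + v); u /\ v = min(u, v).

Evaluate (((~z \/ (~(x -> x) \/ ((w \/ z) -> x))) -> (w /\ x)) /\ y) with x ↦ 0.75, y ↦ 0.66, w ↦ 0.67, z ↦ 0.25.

0.66

~z: Łukasiewicz ¬ gives 1 − 0.25 = 0.75
(x -> x): min(1, 1 − 0.75 + 0.75) = 1
~(x -> x): Łukasiewicz ¬ gives 1 − 1 = 0
(w \/ z) = max(0.67, 0.25) = 0.67
((w \/ z) -> x): min(1, 1 − 0.67 + 0.75) = 1
(~(x -> x) \/ ((w \/ z) -> x)) = max(0, 1) = 1
(~z \/ (~(x -> x) \/ ((w \/ z) -> x))) = max(0.75, 1) = 1
(w /\ x) = min(0.67, 0.75) = 0.67
((~z \/ (~(x -> x) \/ ((w \/ z) -> x))) -> (w /\ x)): min(1, 1 − 1 + 0.67) = 0.67
(((~z \/ (~(x -> x) \/ ((w \/ z) -> x))) -> (w /\ x)) /\ y) = min(0.67, 0.66) = 0.66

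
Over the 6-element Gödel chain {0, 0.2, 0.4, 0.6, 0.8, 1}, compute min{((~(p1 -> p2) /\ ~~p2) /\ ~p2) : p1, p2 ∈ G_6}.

0.00

The minimum is attained at p1 = 0, p2 = 0:
  (p1 -> p2): 0 ≤ 0, so result = 1
  ~(p1 -> p2): Gödel ¬ of 1 = 0 (operand ≠ 0)
  ~p2: Gödel ¬ of 0 = 1 (operand is 0)
  ~~p2: Gödel ¬ of 1 = 0 (operand ≠ 0)
  (~(p1 -> p2) /\ ~~p2) = min(0, 0) = 0
  ~p2: Gödel ¬ of 0 = 1 (operand is 0)
  ((~(p1 -> p2) /\ ~~p2) /\ ~p2) = min(0, 1) = 0
Checking all 36 assignments confirms none give a value below 0.00.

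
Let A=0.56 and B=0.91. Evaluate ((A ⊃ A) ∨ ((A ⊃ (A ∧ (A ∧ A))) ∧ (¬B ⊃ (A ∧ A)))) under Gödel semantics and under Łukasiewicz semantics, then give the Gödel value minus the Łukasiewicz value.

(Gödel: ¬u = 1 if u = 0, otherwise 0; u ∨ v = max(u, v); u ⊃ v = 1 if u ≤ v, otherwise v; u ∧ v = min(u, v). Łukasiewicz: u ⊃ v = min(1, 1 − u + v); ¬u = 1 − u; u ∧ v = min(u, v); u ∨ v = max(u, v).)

0.00

Gödel evaluation:
  (A ⊃ A): 0.56 ≤ 0.56, so result = 1
  (A ∧ A) = min(0.56, 0.56) = 0.56
  (A ∧ (A ∧ A)) = min(0.56, 0.56) = 0.56
  (A ⊃ (A ∧ (A ∧ A))): 0.56 ≤ 0.56, so result = 1
  ¬B: Gödel ¬ of 0.91 = 0 (operand ≠ 0)
  (A ∧ A) = min(0.56, 0.56) = 0.56
  (¬B ⊃ (A ∧ A)): 0 ≤ 0.56, so result = 1
  ((A ⊃ (A ∧ (A ∧ A))) ∧ (¬B ⊃ (A ∧ A))) = min(1, 1) = 1
  ((A ⊃ A) ∨ ((A ⊃ (A ∧ (A ∧ A))) ∧ (¬B ⊃ (A ∧ A)))) = max(1, 1) = 1
  Gödel value = 1
Łukasiewicz evaluation:
  (A ⊃ A): min(1, 1 − 0.56 + 0.56) = 1
  (A ∧ A) = min(0.56, 0.56) = 0.56
  (A ∧ (A ∧ A)) = min(0.56, 0.56) = 0.56
  (A ⊃ (A ∧ (A ∧ A))): min(1, 1 − 0.56 + 0.56) = 1
  ¬B: Łukasiewicz ¬ gives 1 − 0.91 = 0.09
  (A ∧ A) = min(0.56, 0.56) = 0.56
  (¬B ⊃ (A ∧ A)): min(1, 1 − 0.09 + 0.56) = 1
  ((A ⊃ (A ∧ (A ∧ A))) ∧ (¬B ⊃ (A ∧ A))) = min(1, 1) = 1
  ((A ⊃ A) ∨ ((A ⊃ (A ∧ (A ∧ A))) ∧ (¬B ⊃ (A ∧ A)))) = max(1, 1) = 1
  Łukasiewicz value = 1
Difference: 1 − 1 = 0.00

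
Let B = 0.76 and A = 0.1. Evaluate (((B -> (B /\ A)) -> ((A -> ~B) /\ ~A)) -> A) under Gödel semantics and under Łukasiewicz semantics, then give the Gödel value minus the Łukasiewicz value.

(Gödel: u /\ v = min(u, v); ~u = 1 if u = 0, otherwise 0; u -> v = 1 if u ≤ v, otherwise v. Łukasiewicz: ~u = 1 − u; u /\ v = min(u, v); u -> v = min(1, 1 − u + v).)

Gödel evaluation:
  (B /\ A) = min(0.76, 0.1) = 0.1
  (B -> (B /\ A)): 0.76 > 0.1, so result = 0.1
  ~B: Gödel ¬ of 0.76 = 0 (operand ≠ 0)
  (A -> ~B): 0.1 > 0, so result = 0
  ~A: Gödel ¬ of 0.1 = 0 (operand ≠ 0)
  ((A -> ~B) /\ ~A) = min(0, 0) = 0
  ((B -> (B /\ A)) -> ((A -> ~B) /\ ~A)): 0.1 > 0, so result = 0
  (((B -> (B /\ A)) -> ((A -> ~B) /\ ~A)) -> A): 0 ≤ 0.1, so result = 1
  Gödel value = 1
Łukasiewicz evaluation:
  (B /\ A) = min(0.76, 0.1) = 0.1
  (B -> (B /\ A)): min(1, 1 − 0.76 + 0.1) = 0.34
  ~B: Łukasiewicz ¬ gives 1 − 0.76 = 0.24
  (A -> ~B): min(1, 1 − 0.1 + 0.24) = 1
  ~A: Łukasiewicz ¬ gives 1 − 0.1 = 0.9
  ((A -> ~B) /\ ~A) = min(1, 0.9) = 0.9
  ((B -> (B /\ A)) -> ((A -> ~B) /\ ~A)): min(1, 1 − 0.34 + 0.9) = 1
  (((B -> (B /\ A)) -> ((A -> ~B) /\ ~A)) -> A): min(1, 1 − 1 + 0.1) = 0.1
  Łukasiewicz value = 0.1
Difference: 1 − 0.1 = 0.90

0.90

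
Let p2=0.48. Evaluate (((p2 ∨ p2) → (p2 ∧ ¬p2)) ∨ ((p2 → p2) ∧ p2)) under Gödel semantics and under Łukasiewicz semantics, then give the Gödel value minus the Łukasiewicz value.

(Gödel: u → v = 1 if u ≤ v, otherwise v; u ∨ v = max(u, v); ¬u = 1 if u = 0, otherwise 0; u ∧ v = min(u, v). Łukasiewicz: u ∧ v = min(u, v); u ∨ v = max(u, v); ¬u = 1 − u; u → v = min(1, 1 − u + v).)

-0.52

Gödel evaluation:
  (p2 ∨ p2) = max(0.48, 0.48) = 0.48
  ¬p2: Gödel ¬ of 0.48 = 0 (operand ≠ 0)
  (p2 ∧ ¬p2) = min(0.48, 0) = 0
  ((p2 ∨ p2) → (p2 ∧ ¬p2)): 0.48 > 0, so result = 0
  (p2 → p2): 0.48 ≤ 0.48, so result = 1
  ((p2 → p2) ∧ p2) = min(1, 0.48) = 0.48
  (((p2 ∨ p2) → (p2 ∧ ¬p2)) ∨ ((p2 → p2) ∧ p2)) = max(0, 0.48) = 0.48
  Gödel value = 0.48
Łukasiewicz evaluation:
  (p2 ∨ p2) = max(0.48, 0.48) = 0.48
  ¬p2: Łukasiewicz ¬ gives 1 − 0.48 = 0.52
  (p2 ∧ ¬p2) = min(0.48, 0.52) = 0.48
  ((p2 ∨ p2) → (p2 ∧ ¬p2)): min(1, 1 − 0.48 + 0.48) = 1
  (p2 → p2): min(1, 1 − 0.48 + 0.48) = 1
  ((p2 → p2) ∧ p2) = min(1, 0.48) = 0.48
  (((p2 ∨ p2) → (p2 ∧ ¬p2)) ∨ ((p2 → p2) ∧ p2)) = max(1, 0.48) = 1
  Łukasiewicz value = 1
Difference: 0.48 − 1 = -0.52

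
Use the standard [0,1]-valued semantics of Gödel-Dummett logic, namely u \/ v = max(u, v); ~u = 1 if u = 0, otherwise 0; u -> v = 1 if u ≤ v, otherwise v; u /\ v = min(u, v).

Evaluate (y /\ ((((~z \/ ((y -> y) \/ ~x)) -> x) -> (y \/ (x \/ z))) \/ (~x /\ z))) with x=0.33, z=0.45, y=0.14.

0.14

~z: Gödel ¬ of 0.45 = 0 (operand ≠ 0)
(y -> y): 0.14 ≤ 0.14, so result = 1
~x: Gödel ¬ of 0.33 = 0 (operand ≠ 0)
((y -> y) \/ ~x) = max(1, 0) = 1
(~z \/ ((y -> y) \/ ~x)) = max(0, 1) = 1
((~z \/ ((y -> y) \/ ~x)) -> x): 1 > 0.33, so result = 0.33
(x \/ z) = max(0.33, 0.45) = 0.45
(y \/ (x \/ z)) = max(0.14, 0.45) = 0.45
(((~z \/ ((y -> y) \/ ~x)) -> x) -> (y \/ (x \/ z))): 0.33 ≤ 0.45, so result = 1
~x: Gödel ¬ of 0.33 = 0 (operand ≠ 0)
(~x /\ z) = min(0, 0.45) = 0
((((~z \/ ((y -> y) \/ ~x)) -> x) -> (y \/ (x \/ z))) \/ (~x /\ z)) = max(1, 0) = 1
(y /\ ((((~z \/ ((y -> y) \/ ~x)) -> x) -> (y \/ (x \/ z))) \/ (~x /\ z))) = min(0.14, 1) = 0.14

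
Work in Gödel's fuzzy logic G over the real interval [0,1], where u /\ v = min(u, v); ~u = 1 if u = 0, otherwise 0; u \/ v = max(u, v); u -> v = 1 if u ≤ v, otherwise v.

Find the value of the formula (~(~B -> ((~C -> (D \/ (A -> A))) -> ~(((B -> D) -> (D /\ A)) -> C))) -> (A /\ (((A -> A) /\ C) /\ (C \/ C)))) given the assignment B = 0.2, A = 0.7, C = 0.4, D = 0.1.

1.00

~B: Gödel ¬ of 0.2 = 0 (operand ≠ 0)
~C: Gödel ¬ of 0.4 = 0 (operand ≠ 0)
(A -> A): 0.7 ≤ 0.7, so result = 1
(D \/ (A -> A)) = max(0.1, 1) = 1
(~C -> (D \/ (A -> A))): 0 ≤ 1, so result = 1
(B -> D): 0.2 > 0.1, so result = 0.1
(D /\ A) = min(0.1, 0.7) = 0.1
((B -> D) -> (D /\ A)): 0.1 ≤ 0.1, so result = 1
(((B -> D) -> (D /\ A)) -> C): 1 > 0.4, so result = 0.4
~(((B -> D) -> (D /\ A)) -> C): Gödel ¬ of 0.4 = 0 (operand ≠ 0)
((~C -> (D \/ (A -> A))) -> ~(((B -> D) -> (D /\ A)) -> C)): 1 > 0, so result = 0
(~B -> ((~C -> (D \/ (A -> A))) -> ~(((B -> D) -> (D /\ A)) -> C))): 0 ≤ 0, so result = 1
~(~B -> ((~C -> (D \/ (A -> A))) -> ~(((B -> D) -> (D /\ A)) -> C))): Gödel ¬ of 1 = 0 (operand ≠ 0)
(A -> A): 0.7 ≤ 0.7, so result = 1
((A -> A) /\ C) = min(1, 0.4) = 0.4
(C \/ C) = max(0.4, 0.4) = 0.4
(((A -> A) /\ C) /\ (C \/ C)) = min(0.4, 0.4) = 0.4
(A /\ (((A -> A) /\ C) /\ (C \/ C))) = min(0.7, 0.4) = 0.4
(~(~B -> ((~C -> (D \/ (A -> A))) -> ~(((B -> D) -> (D /\ A)) -> C))) -> (A /\ (((A -> A) /\ C) /\ (C \/ C)))): 0 ≤ 0.4, so result = 1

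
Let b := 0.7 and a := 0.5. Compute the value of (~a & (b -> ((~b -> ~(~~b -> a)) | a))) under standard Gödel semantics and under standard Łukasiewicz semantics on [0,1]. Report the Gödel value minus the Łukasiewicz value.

Gödel evaluation:
  ~a: Gödel ¬ of 0.5 = 0 (operand ≠ 0)
  ~b: Gödel ¬ of 0.7 = 0 (operand ≠ 0)
  ~b: Gödel ¬ of 0.7 = 0 (operand ≠ 0)
  ~~b: Gödel ¬ of 0 = 1 (operand is 0)
  (~~b -> a): 1 > 0.5, so result = 0.5
  ~(~~b -> a): Gödel ¬ of 0.5 = 0 (operand ≠ 0)
  (~b -> ~(~~b -> a)): 0 ≤ 0, so result = 1
  ((~b -> ~(~~b -> a)) | a) = max(1, 0.5) = 1
  (b -> ((~b -> ~(~~b -> a)) | a)): 0.7 ≤ 1, so result = 1
  (~a & (b -> ((~b -> ~(~~b -> a)) | a))) = min(0, 1) = 0
  Gödel value = 0
Łukasiewicz evaluation:
  ~a: Łukasiewicz ¬ gives 1 − 0.5 = 0.5
  ~b: Łukasiewicz ¬ gives 1 − 0.7 = 0.3
  ~b: Łukasiewicz ¬ gives 1 − 0.7 = 0.3
  ~~b: Łukasiewicz ¬ gives 1 − 0.3 = 0.7
  (~~b -> a): min(1, 1 − 0.7 + 0.5) = 0.8
  ~(~~b -> a): Łukasiewicz ¬ gives 1 − 0.8 = 0.2
  (~b -> ~(~~b -> a)): min(1, 1 − 0.3 + 0.2) = 0.9
  ((~b -> ~(~~b -> a)) | a) = max(0.9, 0.5) = 0.9
  (b -> ((~b -> ~(~~b -> a)) | a)): min(1, 1 − 0.7 + 0.9) = 1
  (~a & (b -> ((~b -> ~(~~b -> a)) | a))) = min(0.5, 1) = 0.5
  Łukasiewicz value = 0.5
Difference: 0 − 0.5 = -0.50

-0.50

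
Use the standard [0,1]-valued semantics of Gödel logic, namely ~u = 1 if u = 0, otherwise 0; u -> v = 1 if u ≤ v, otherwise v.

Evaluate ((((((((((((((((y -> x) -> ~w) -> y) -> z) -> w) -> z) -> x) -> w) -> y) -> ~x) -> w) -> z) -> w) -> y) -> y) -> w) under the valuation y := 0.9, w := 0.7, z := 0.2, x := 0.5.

0.70

(y -> x): 0.9 > 0.5, so result = 0.5
~w: Gödel ¬ of 0.7 = 0 (operand ≠ 0)
((y -> x) -> ~w): 0.5 > 0, so result = 0
(((y -> x) -> ~w) -> y): 0 ≤ 0.9, so result = 1
((((y -> x) -> ~w) -> y) -> z): 1 > 0.2, so result = 0.2
(((((y -> x) -> ~w) -> y) -> z) -> w): 0.2 ≤ 0.7, so result = 1
((((((y -> x) -> ~w) -> y) -> z) -> w) -> z): 1 > 0.2, so result = 0.2
(((((((y -> x) -> ~w) -> y) -> z) -> w) -> z) -> x): 0.2 ≤ 0.5, so result = 1
((((((((y -> x) -> ~w) -> y) -> z) -> w) -> z) -> x) -> w): 1 > 0.7, so result = 0.7
(((((((((y -> x) -> ~w) -> y) -> z) -> w) -> z) -> x) -> w) -> y): 0.7 ≤ 0.9, so result = 1
~x: Gödel ¬ of 0.5 = 0 (operand ≠ 0)
((((((((((y -> x) -> ~w) -> y) -> z) -> w) -> z) -> x) -> w) -> y) -> ~x): 1 > 0, so result = 0
(((((((((((y -> x) -> ~w) -> y) -> z) -> w) -> z) -> x) -> w) -> y) -> ~x) -> w): 0 ≤ 0.7, so result = 1
((((((((((((y -> x) -> ~w) -> y) -> z) -> w) -> z) -> x) -> w) -> y) -> ~x) -> w) -> z): 1 > 0.2, so result = 0.2
(((((((((((((y -> x) -> ~w) -> y) -> z) -> w) -> z) -> x) -> w) -> y) -> ~x) -> w) -> z) -> w): 0.2 ≤ 0.7, so result = 1
((((((((((((((y -> x) -> ~w) -> y) -> z) -> w) -> z) -> x) -> w) -> y) -> ~x) -> w) -> z) -> w) -> y): 1 > 0.9, so result = 0.9
(((((((((((((((y -> x) -> ~w) -> y) -> z) -> w) -> z) -> x) -> w) -> y) -> ~x) -> w) -> z) -> w) -> y) -> y): 0.9 ≤ 0.9, so result = 1
((((((((((((((((y -> x) -> ~w) -> y) -> z) -> w) -> z) -> x) -> w) -> y) -> ~x) -> w) -> z) -> w) -> y) -> y) -> w): 1 > 0.7, so result = 0.7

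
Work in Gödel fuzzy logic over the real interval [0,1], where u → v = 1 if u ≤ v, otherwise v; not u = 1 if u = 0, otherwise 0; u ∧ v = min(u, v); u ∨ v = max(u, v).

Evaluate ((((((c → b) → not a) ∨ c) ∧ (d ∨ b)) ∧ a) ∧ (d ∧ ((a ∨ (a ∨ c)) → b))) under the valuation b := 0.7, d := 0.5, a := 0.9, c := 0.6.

0.50

(c → b): 0.6 ≤ 0.7, so result = 1
not a: Gödel ¬ of 0.9 = 0 (operand ≠ 0)
((c → b) → not a): 1 > 0, so result = 0
(((c → b) → not a) ∨ c) = max(0, 0.6) = 0.6
(d ∨ b) = max(0.5, 0.7) = 0.7
((((c → b) → not a) ∨ c) ∧ (d ∨ b)) = min(0.6, 0.7) = 0.6
(((((c → b) → not a) ∨ c) ∧ (d ∨ b)) ∧ a) = min(0.6, 0.9) = 0.6
(a ∨ c) = max(0.9, 0.6) = 0.9
(a ∨ (a ∨ c)) = max(0.9, 0.9) = 0.9
((a ∨ (a ∨ c)) → b): 0.9 > 0.7, so result = 0.7
(d ∧ ((a ∨ (a ∨ c)) → b)) = min(0.5, 0.7) = 0.5
((((((c → b) → not a) ∨ c) ∧ (d ∨ b)) ∧ a) ∧ (d ∧ ((a ∨ (a ∨ c)) → b))) = min(0.6, 0.5) = 0.5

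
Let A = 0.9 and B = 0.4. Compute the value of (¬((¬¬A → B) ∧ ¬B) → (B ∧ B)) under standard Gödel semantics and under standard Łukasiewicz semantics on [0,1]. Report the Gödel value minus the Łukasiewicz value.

Gödel evaluation:
  ¬A: Gödel ¬ of 0.9 = 0 (operand ≠ 0)
  ¬¬A: Gödel ¬ of 0 = 1 (operand is 0)
  (¬¬A → B): 1 > 0.4, so result = 0.4
  ¬B: Gödel ¬ of 0.4 = 0 (operand ≠ 0)
  ((¬¬A → B) ∧ ¬B) = min(0.4, 0) = 0
  ¬((¬¬A → B) ∧ ¬B): Gödel ¬ of 0 = 1 (operand is 0)
  (B ∧ B) = min(0.4, 0.4) = 0.4
  (¬((¬¬A → B) ∧ ¬B) → (B ∧ B)): 1 > 0.4, so result = 0.4
  Gödel value = 0.4
Łukasiewicz evaluation:
  ¬A: Łukasiewicz ¬ gives 1 − 0.9 = 0.1
  ¬¬A: Łukasiewicz ¬ gives 1 − 0.1 = 0.9
  (¬¬A → B): min(1, 1 − 0.9 + 0.4) = 0.5
  ¬B: Łukasiewicz ¬ gives 1 − 0.4 = 0.6
  ((¬¬A → B) ∧ ¬B) = min(0.5, 0.6) = 0.5
  ¬((¬¬A → B) ∧ ¬B): Łukasiewicz ¬ gives 1 − 0.5 = 0.5
  (B ∧ B) = min(0.4, 0.4) = 0.4
  (¬((¬¬A → B) ∧ ¬B) → (B ∧ B)): min(1, 1 − 0.5 + 0.4) = 0.9
  Łukasiewicz value = 0.9
Difference: 0.4 − 0.9 = -0.50

-0.50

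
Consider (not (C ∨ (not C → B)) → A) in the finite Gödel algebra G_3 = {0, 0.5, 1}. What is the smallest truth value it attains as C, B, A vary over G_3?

The minimum is attained at C = 0, B = 0, A = 0:
  not C: Gödel ¬ of 0 = 1 (operand is 0)
  (not C → B): 1 > 0, so result = 0
  (C ∨ (not C → B)) = max(0, 0) = 0
  not (C ∨ (not C → B)): Gödel ¬ of 0 = 1 (operand is 0)
  (not (C ∨ (not C → B)) → A): 1 > 0, so result = 0
Checking all 27 assignments confirms none give a value below 0.00.

0.00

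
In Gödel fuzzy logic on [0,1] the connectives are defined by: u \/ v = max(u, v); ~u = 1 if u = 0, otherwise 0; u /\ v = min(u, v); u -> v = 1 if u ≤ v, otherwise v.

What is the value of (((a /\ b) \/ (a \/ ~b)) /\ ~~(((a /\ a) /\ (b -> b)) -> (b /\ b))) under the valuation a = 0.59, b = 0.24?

0.59

(a /\ b) = min(0.59, 0.24) = 0.24
~b: Gödel ¬ of 0.24 = 0 (operand ≠ 0)
(a \/ ~b) = max(0.59, 0) = 0.59
((a /\ b) \/ (a \/ ~b)) = max(0.24, 0.59) = 0.59
(a /\ a) = min(0.59, 0.59) = 0.59
(b -> b): 0.24 ≤ 0.24, so result = 1
((a /\ a) /\ (b -> b)) = min(0.59, 1) = 0.59
(b /\ b) = min(0.24, 0.24) = 0.24
(((a /\ a) /\ (b -> b)) -> (b /\ b)): 0.59 > 0.24, so result = 0.24
~(((a /\ a) /\ (b -> b)) -> (b /\ b)): Gödel ¬ of 0.24 = 0 (operand ≠ 0)
~~(((a /\ a) /\ (b -> b)) -> (b /\ b)): Gödel ¬ of 0 = 1 (operand is 0)
(((a /\ b) \/ (a \/ ~b)) /\ ~~(((a /\ a) /\ (b -> b)) -> (b /\ b))) = min(0.59, 1) = 0.59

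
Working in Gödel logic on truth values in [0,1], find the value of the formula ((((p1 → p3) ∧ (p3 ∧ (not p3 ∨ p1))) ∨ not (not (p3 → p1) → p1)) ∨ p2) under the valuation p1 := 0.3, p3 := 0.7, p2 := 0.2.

0.30

(p1 → p3): 0.3 ≤ 0.7, so result = 1
not p3: Gödel ¬ of 0.7 = 0 (operand ≠ 0)
(not p3 ∨ p1) = max(0, 0.3) = 0.3
(p3 ∧ (not p3 ∨ p1)) = min(0.7, 0.3) = 0.3
((p1 → p3) ∧ (p3 ∧ (not p3 ∨ p1))) = min(1, 0.3) = 0.3
(p3 → p1): 0.7 > 0.3, so result = 0.3
not (p3 → p1): Gödel ¬ of 0.3 = 0 (operand ≠ 0)
(not (p3 → p1) → p1): 0 ≤ 0.3, so result = 1
not (not (p3 → p1) → p1): Gödel ¬ of 1 = 0 (operand ≠ 0)
(((p1 → p3) ∧ (p3 ∧ (not p3 ∨ p1))) ∨ not (not (p3 → p1) → p1)) = max(0.3, 0) = 0.3
((((p1 → p3) ∧ (p3 ∧ (not p3 ∨ p1))) ∨ not (not (p3 → p1) → p1)) ∨ p2) = max(0.3, 0.2) = 0.3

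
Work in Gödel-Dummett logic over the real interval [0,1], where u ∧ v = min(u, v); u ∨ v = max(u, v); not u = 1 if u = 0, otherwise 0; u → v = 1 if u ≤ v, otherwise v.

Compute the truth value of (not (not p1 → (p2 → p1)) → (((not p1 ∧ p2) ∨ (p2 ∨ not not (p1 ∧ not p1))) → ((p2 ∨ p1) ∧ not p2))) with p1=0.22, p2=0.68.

not p1: Gödel ¬ of 0.22 = 0 (operand ≠ 0)
(p2 → p1): 0.68 > 0.22, so result = 0.22
(not p1 → (p2 → p1)): 0 ≤ 0.22, so result = 1
not (not p1 → (p2 → p1)): Gödel ¬ of 1 = 0 (operand ≠ 0)
not p1: Gödel ¬ of 0.22 = 0 (operand ≠ 0)
(not p1 ∧ p2) = min(0, 0.68) = 0
not p1: Gödel ¬ of 0.22 = 0 (operand ≠ 0)
(p1 ∧ not p1) = min(0.22, 0) = 0
not (p1 ∧ not p1): Gödel ¬ of 0 = 1 (operand is 0)
not not (p1 ∧ not p1): Gödel ¬ of 1 = 0 (operand ≠ 0)
(p2 ∨ not not (p1 ∧ not p1)) = max(0.68, 0) = 0.68
((not p1 ∧ p2) ∨ (p2 ∨ not not (p1 ∧ not p1))) = max(0, 0.68) = 0.68
(p2 ∨ p1) = max(0.68, 0.22) = 0.68
not p2: Gödel ¬ of 0.68 = 0 (operand ≠ 0)
((p2 ∨ p1) ∧ not p2) = min(0.68, 0) = 0
(((not p1 ∧ p2) ∨ (p2 ∨ not not (p1 ∧ not p1))) → ((p2 ∨ p1) ∧ not p2)): 0.68 > 0, so result = 0
(not (not p1 → (p2 → p1)) → (((not p1 ∧ p2) ∨ (p2 ∨ not not (p1 ∧ not p1))) → ((p2 ∨ p1) ∧ not p2))): 0 ≤ 0, so result = 1

1.00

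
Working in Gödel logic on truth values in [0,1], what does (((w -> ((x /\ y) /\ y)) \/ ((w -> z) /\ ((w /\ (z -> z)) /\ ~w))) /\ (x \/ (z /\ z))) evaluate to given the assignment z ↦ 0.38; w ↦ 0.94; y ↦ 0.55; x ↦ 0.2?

0.20

(x /\ y) = min(0.2, 0.55) = 0.2
((x /\ y) /\ y) = min(0.2, 0.55) = 0.2
(w -> ((x /\ y) /\ y)): 0.94 > 0.2, so result = 0.2
(w -> z): 0.94 > 0.38, so result = 0.38
(z -> z): 0.38 ≤ 0.38, so result = 1
(w /\ (z -> z)) = min(0.94, 1) = 0.94
~w: Gödel ¬ of 0.94 = 0 (operand ≠ 0)
((w /\ (z -> z)) /\ ~w) = min(0.94, 0) = 0
((w -> z) /\ ((w /\ (z -> z)) /\ ~w)) = min(0.38, 0) = 0
((w -> ((x /\ y) /\ y)) \/ ((w -> z) /\ ((w /\ (z -> z)) /\ ~w))) = max(0.2, 0) = 0.2
(z /\ z) = min(0.38, 0.38) = 0.38
(x \/ (z /\ z)) = max(0.2, 0.38) = 0.38
(((w -> ((x /\ y) /\ y)) \/ ((w -> z) /\ ((w /\ (z -> z)) /\ ~w))) /\ (x \/ (z /\ z))) = min(0.2, 0.38) = 0.2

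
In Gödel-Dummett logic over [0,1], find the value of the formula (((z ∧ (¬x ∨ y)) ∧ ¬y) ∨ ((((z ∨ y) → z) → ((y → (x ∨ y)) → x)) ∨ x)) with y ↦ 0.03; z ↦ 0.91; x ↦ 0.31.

0.31

¬x: Gödel ¬ of 0.31 = 0 (operand ≠ 0)
(¬x ∨ y) = max(0, 0.03) = 0.03
(z ∧ (¬x ∨ y)) = min(0.91, 0.03) = 0.03
¬y: Gödel ¬ of 0.03 = 0 (operand ≠ 0)
((z ∧ (¬x ∨ y)) ∧ ¬y) = min(0.03, 0) = 0
(z ∨ y) = max(0.91, 0.03) = 0.91
((z ∨ y) → z): 0.91 ≤ 0.91, so result = 1
(x ∨ y) = max(0.31, 0.03) = 0.31
(y → (x ∨ y)): 0.03 ≤ 0.31, so result = 1
((y → (x ∨ y)) → x): 1 > 0.31, so result = 0.31
(((z ∨ y) → z) → ((y → (x ∨ y)) → x)): 1 > 0.31, so result = 0.31
((((z ∨ y) → z) → ((y → (x ∨ y)) → x)) ∨ x) = max(0.31, 0.31) = 0.31
(((z ∧ (¬x ∨ y)) ∧ ¬y) ∨ ((((z ∨ y) → z) → ((y → (x ∨ y)) → x)) ∨ x)) = max(0, 0.31) = 0.31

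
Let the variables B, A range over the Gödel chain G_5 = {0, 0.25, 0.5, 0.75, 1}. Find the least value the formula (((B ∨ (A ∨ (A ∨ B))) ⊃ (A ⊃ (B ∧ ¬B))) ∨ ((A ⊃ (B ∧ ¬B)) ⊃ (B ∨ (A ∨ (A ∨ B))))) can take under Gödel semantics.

1.00

Every assignment gives 1. For instance at B = 0, A = 0:
  (A ∨ B) = max(0, 0) = 0
  (A ∨ (A ∨ B)) = max(0, 0) = 0
  (B ∨ (A ∨ (A ∨ B))) = max(0, 0) = 0
  ¬B: Gödel ¬ of 0 = 1 (operand is 0)
  (B ∧ ¬B) = min(0, 1) = 0
  (A ⊃ (B ∧ ¬B)): 0 ≤ 0, so result = 1
  ((B ∨ (A ∨ (A ∨ B))) ⊃ (A ⊃ (B ∧ ¬B))): 0 ≤ 1, so result = 1
  ¬B: Gödel ¬ of 0 = 1 (operand is 0)
  (B ∧ ¬B) = min(0, 1) = 0
  (A ⊃ (B ∧ ¬B)): 0 ≤ 0, so result = 1
  (A ∨ B) = max(0, 0) = 0
  (A ∨ (A ∨ B)) = max(0, 0) = 0
  (B ∨ (A ∨ (A ∨ B))) = max(0, 0) = 0
  ((A ⊃ (B ∧ ¬B)) ⊃ (B ∨ (A ∨ (A ∨ B)))): 1 > 0, so result = 0
  (((B ∨ (A ∨ (A ∨ B))) ⊃ (A ⊃ (B ∧ ¬B))) ∨ ((A ⊃ (B ∧ ¬B)) ⊃ (B ∨ (A ∨ (A ∨ B))))) = max(1, 0) = 1
All 25 assignments give value 1 — the formula is a G_5-tautology.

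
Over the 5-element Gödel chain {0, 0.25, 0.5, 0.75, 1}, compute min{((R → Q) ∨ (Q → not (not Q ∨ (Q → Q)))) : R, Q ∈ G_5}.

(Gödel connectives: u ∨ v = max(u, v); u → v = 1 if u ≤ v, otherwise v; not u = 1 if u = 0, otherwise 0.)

0.25

The minimum is attained at R = 0.5, Q = 0.25:
  (R → Q): 0.5 > 0.25, so result = 0.25
  not Q: Gödel ¬ of 0.25 = 0 (operand ≠ 0)
  (Q → Q): 0.25 ≤ 0.25, so result = 1
  (not Q ∨ (Q → Q)) = max(0, 1) = 1
  not (not Q ∨ (Q → Q)): Gödel ¬ of 1 = 0 (operand ≠ 0)
  (Q → not (not Q ∨ (Q → Q))): 0.25 > 0, so result = 0
  ((R → Q) ∨ (Q → not (not Q ∨ (Q → Q)))) = max(0.25, 0) = 0.25
Checking all 25 assignments confirms none give a value below 0.25.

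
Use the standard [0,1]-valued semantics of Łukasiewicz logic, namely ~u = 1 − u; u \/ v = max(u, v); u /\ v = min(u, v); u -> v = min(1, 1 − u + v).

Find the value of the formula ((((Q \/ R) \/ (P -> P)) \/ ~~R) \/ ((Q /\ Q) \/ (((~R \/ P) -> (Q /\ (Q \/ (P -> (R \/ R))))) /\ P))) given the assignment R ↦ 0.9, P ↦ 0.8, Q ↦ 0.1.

1.00

(Q \/ R) = max(0.1, 0.9) = 0.9
(P -> P): min(1, 1 − 0.8 + 0.8) = 1
((Q \/ R) \/ (P -> P)) = max(0.9, 1) = 1
~R: Łukasiewicz ¬ gives 1 − 0.9 = 0.1
~~R: Łukasiewicz ¬ gives 1 − 0.1 = 0.9
(((Q \/ R) \/ (P -> P)) \/ ~~R) = max(1, 0.9) = 1
(Q /\ Q) = min(0.1, 0.1) = 0.1
~R: Łukasiewicz ¬ gives 1 − 0.9 = 0.1
(~R \/ P) = max(0.1, 0.8) = 0.8
(R \/ R) = max(0.9, 0.9) = 0.9
(P -> (R \/ R)): min(1, 1 − 0.8 + 0.9) = 1
(Q \/ (P -> (R \/ R))) = max(0.1, 1) = 1
(Q /\ (Q \/ (P -> (R \/ R)))) = min(0.1, 1) = 0.1
((~R \/ P) -> (Q /\ (Q \/ (P -> (R \/ R))))): min(1, 1 − 0.8 + 0.1) = 0.3
(((~R \/ P) -> (Q /\ (Q \/ (P -> (R \/ R))))) /\ P) = min(0.3, 0.8) = 0.3
((Q /\ Q) \/ (((~R \/ P) -> (Q /\ (Q \/ (P -> (R \/ R))))) /\ P)) = max(0.1, 0.3) = 0.3
((((Q \/ R) \/ (P -> P)) \/ ~~R) \/ ((Q /\ Q) \/ (((~R \/ P) -> (Q /\ (Q \/ (P -> (R \/ R))))) /\ P))) = max(1, 0.3) = 1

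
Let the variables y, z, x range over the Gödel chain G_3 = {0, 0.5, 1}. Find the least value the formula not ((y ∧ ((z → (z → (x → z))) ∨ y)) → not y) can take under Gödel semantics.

0.00

The minimum is attained at y = 0, z = 0, x = 0:
  (x → z): 0 ≤ 0, so result = 1
  (z → (x → z)): 0 ≤ 1, so result = 1
  (z → (z → (x → z))): 0 ≤ 1, so result = 1
  ((z → (z → (x → z))) ∨ y) = max(1, 0) = 1
  (y ∧ ((z → (z → (x → z))) ∨ y)) = min(0, 1) = 0
  not y: Gödel ¬ of 0 = 1 (operand is 0)
  ((y ∧ ((z → (z → (x → z))) ∨ y)) → not y): 0 ≤ 1, so result = 1
  not ((y ∧ ((z → (z → (x → z))) ∨ y)) → not y): Gödel ¬ of 1 = 0 (operand ≠ 0)
Checking all 27 assignments confirms none give a value below 0.00.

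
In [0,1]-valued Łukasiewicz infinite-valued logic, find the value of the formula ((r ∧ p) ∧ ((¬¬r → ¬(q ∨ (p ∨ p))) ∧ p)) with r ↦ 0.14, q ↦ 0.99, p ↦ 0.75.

(r ∧ p) = min(0.14, 0.75) = 0.14
¬r: Łukasiewicz ¬ gives 1 − 0.14 = 0.86
¬¬r: Łukasiewicz ¬ gives 1 − 0.86 = 0.14
(p ∨ p) = max(0.75, 0.75) = 0.75
(q ∨ (p ∨ p)) = max(0.99, 0.75) = 0.99
¬(q ∨ (p ∨ p)): Łukasiewicz ¬ gives 1 − 0.99 = 0.01
(¬¬r → ¬(q ∨ (p ∨ p))): min(1, 1 − 0.14 + 0.01) = 0.87
((¬¬r → ¬(q ∨ (p ∨ p))) ∧ p) = min(0.87, 0.75) = 0.75
((r ∧ p) ∧ ((¬¬r → ¬(q ∨ (p ∨ p))) ∧ p)) = min(0.14, 0.75) = 0.14

0.14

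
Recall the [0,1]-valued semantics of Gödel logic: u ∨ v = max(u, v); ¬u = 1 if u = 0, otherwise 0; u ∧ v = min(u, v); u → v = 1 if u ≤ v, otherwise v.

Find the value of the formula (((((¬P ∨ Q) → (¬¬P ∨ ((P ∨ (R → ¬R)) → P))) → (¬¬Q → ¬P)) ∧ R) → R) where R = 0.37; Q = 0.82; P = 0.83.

1.00

¬P: Gödel ¬ of 0.83 = 0 (operand ≠ 0)
(¬P ∨ Q) = max(0, 0.82) = 0.82
¬P: Gödel ¬ of 0.83 = 0 (operand ≠ 0)
¬¬P: Gödel ¬ of 0 = 1 (operand is 0)
¬R: Gödel ¬ of 0.37 = 0 (operand ≠ 0)
(R → ¬R): 0.37 > 0, so result = 0
(P ∨ (R → ¬R)) = max(0.83, 0) = 0.83
((P ∨ (R → ¬R)) → P): 0.83 ≤ 0.83, so result = 1
(¬¬P ∨ ((P ∨ (R → ¬R)) → P)) = max(1, 1) = 1
((¬P ∨ Q) → (¬¬P ∨ ((P ∨ (R → ¬R)) → P))): 0.82 ≤ 1, so result = 1
¬Q: Gödel ¬ of 0.82 = 0 (operand ≠ 0)
¬¬Q: Gödel ¬ of 0 = 1 (operand is 0)
¬P: Gödel ¬ of 0.83 = 0 (operand ≠ 0)
(¬¬Q → ¬P): 1 > 0, so result = 0
(((¬P ∨ Q) → (¬¬P ∨ ((P ∨ (R → ¬R)) → P))) → (¬¬Q → ¬P)): 1 > 0, so result = 0
((((¬P ∨ Q) → (¬¬P ∨ ((P ∨ (R → ¬R)) → P))) → (¬¬Q → ¬P)) ∧ R) = min(0, 0.37) = 0
(((((¬P ∨ Q) → (¬¬P ∨ ((P ∨ (R → ¬R)) → P))) → (¬¬Q → ¬P)) ∧ R) → R): 0 ≤ 0.37, so result = 1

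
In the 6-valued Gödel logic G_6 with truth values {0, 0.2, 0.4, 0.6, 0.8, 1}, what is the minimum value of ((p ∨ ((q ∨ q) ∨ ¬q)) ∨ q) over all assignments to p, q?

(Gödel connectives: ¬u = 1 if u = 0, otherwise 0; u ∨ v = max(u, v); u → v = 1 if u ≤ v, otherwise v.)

0.20

The minimum is attained at p = 0, q = 0.2:
  (q ∨ q) = max(0.2, 0.2) = 0.2
  ¬q: Gödel ¬ of 0.2 = 0 (operand ≠ 0)
  ((q ∨ q) ∨ ¬q) = max(0.2, 0) = 0.2
  (p ∨ ((q ∨ q) ∨ ¬q)) = max(0, 0.2) = 0.2
  ((p ∨ ((q ∨ q) ∨ ¬q)) ∨ q) = max(0.2, 0.2) = 0.2
Checking all 36 assignments confirms none give a value below 0.20.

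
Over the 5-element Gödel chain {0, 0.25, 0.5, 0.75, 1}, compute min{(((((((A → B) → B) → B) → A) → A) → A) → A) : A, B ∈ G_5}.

0.25

The minimum is attained at A = 0.25, B = 0:
  (A → B): 0.25 > 0, so result = 0
  ((A → B) → B): 0 ≤ 0, so result = 1
  (((A → B) → B) → B): 1 > 0, so result = 0
  ((((A → B) → B) → B) → A): 0 ≤ 0.25, so result = 1
  (((((A → B) → B) → B) → A) → A): 1 > 0.25, so result = 0.25
  ((((((A → B) → B) → B) → A) → A) → A): 0.25 ≤ 0.25, so result = 1
  (((((((A → B) → B) → B) → A) → A) → A) → A): 1 > 0.25, so result = 0.25
Checking all 25 assignments confirms none give a value below 0.25.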